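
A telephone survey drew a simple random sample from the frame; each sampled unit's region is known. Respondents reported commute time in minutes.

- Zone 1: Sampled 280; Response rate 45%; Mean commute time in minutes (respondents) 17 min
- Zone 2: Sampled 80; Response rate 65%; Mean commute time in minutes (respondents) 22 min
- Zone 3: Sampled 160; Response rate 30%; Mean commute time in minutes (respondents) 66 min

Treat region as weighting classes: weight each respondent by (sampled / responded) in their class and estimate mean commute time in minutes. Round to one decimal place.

Weighting each respondent by the inverse class response rate inflates each class back to its sampled size, so the class weight is n_sampled:
  Zone 1: 280 × 17 = 4760
  Zone 2: 80 × 22 = 1760
  Zone 3: 160 × 66 = 10,560
Adjusted estimate = 17,080 / 520 = 32.8462 → 32.8.

32.8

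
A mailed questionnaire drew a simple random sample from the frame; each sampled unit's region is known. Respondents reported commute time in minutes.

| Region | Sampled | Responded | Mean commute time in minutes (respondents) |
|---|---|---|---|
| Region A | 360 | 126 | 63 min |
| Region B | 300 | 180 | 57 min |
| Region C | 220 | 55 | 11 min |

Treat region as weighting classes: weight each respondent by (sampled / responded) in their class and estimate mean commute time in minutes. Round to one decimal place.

48.0

Class response rates: Region A 126/360 = 35%, Region B 180/300 = 60%, Region C 55/220 = 25%.
Inverse-response-rate weighting restores each class to its sampled count, so class totals weight by n_sampled:
  Region A: 360 × 63 = 22,680
  Region B: 300 × 57 = 17,100
  Region C: 220 × 11 = 2420
Adjusted estimate = 42,200 / 880 = 47.9545 → 48.0.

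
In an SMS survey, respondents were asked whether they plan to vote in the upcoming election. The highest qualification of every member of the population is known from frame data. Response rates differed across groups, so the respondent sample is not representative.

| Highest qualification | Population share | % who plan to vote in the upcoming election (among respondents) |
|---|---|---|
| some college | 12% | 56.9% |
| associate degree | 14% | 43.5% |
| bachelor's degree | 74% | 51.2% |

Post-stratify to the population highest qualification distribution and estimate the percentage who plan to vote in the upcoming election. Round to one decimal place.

Reweight to the known highest qualification distribution:
  some college: 0.12 × 56.9 = 6.828
  associate degree: 0.14 × 43.5 = 6.09
  bachelor's degree: 0.74 × 51.2 = 37.888
Post-stratified estimate = 50.806 → 50.8%.

50.8%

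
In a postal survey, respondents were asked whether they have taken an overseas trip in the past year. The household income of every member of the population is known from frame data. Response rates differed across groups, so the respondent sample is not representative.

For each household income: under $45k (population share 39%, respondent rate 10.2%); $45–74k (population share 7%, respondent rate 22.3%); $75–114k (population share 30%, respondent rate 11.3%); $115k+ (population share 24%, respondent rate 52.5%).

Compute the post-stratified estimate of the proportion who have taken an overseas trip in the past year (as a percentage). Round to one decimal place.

Post-stratification weights by population share, not respondent share:
  under $45k: 0.39 × 10.2 = 3.978
  $45–74k: 0.07 × 22.3 = 1.561
  $75–114k: 0.3 × 11.3 = 3.39
  $115k+: 0.24 × 52.5 = 12.6
Post-stratified estimate = 21.529 → 21.5%.

21.5%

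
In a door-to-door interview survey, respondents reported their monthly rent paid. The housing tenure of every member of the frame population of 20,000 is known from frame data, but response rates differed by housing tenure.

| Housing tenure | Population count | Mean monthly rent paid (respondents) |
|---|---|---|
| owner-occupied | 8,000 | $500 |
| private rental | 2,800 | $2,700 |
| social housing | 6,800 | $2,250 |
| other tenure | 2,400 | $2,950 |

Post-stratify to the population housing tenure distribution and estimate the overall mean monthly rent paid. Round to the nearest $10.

$1,700

Each cell contributes population-share × respondent value:
  owner-occupied: (8,000/20,000) × 500 = 200
  private rental: (2,800/20,000) × 2700 = 378
  social housing: (6,800/20,000) × 2250 = 765
  other tenure: (2,400/20,000) × 2950 = 354
Post-stratified estimate = 1697 → $1,700.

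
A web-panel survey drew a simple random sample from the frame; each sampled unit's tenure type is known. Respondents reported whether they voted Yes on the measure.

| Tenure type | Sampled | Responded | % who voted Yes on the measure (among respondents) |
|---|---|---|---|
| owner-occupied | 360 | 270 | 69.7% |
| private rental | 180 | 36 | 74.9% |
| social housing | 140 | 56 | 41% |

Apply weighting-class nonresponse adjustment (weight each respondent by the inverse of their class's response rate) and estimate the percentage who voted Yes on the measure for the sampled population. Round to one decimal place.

Class response rates: owner-occupied 270/360 = 75%, private rental 36/180 = 20%, social housing 56/140 = 40%.
Weighting each respondent by the inverse class response rate inflates each class back to its sampled size, so the class weight is n_sampled:
  owner-occupied: 360 × 69.7 = 25,092
  private rental: 180 × 74.9 = 13482
  social housing: 140 × 41 = 5740
Adjusted estimate = 44,314 / 680 = 65.1676 → 65.2%.

65.2%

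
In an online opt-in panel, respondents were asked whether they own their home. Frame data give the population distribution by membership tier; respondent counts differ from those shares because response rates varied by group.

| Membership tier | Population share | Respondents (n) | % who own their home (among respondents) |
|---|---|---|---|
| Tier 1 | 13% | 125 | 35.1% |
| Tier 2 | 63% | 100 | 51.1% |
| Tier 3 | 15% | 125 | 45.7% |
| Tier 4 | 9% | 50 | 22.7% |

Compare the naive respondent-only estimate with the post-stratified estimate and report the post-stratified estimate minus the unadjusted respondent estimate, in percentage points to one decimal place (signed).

+4.8 percentage points

Without adjustment, the pooled respondent share is:
  (125/400)×35.1 + (100/400)×51.1 + (125/400)×45.7 + (50/400)×22.7 = 40.8625%
Reweighting by population membership tier shares:
  0.13×35.1 + 0.63×51.1 + 0.15×45.7 + 0.09×22.7 = 45.654%
Difference = 45.654 − 40.8625 = 4.7915 pp.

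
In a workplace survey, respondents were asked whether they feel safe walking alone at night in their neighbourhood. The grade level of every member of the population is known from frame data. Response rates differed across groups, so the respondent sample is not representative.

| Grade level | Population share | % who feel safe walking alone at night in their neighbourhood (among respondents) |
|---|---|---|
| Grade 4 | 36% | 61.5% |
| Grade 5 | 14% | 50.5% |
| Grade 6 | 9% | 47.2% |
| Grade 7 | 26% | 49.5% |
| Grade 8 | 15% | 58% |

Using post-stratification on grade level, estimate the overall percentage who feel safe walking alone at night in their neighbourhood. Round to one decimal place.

Reweight to the known grade level distribution:
  Grade 4: 0.36 × 61.5 = 22.14
  Grade 5: 0.14 × 50.5 = 7.07
  Grade 6: 0.09 × 47.2 = 4.248
  Grade 7: 0.26 × 49.5 = 12.87
  Grade 8: 0.15 × 58 = 8.7
Post-stratified estimate = 55.028 → 55.0%.

55.0%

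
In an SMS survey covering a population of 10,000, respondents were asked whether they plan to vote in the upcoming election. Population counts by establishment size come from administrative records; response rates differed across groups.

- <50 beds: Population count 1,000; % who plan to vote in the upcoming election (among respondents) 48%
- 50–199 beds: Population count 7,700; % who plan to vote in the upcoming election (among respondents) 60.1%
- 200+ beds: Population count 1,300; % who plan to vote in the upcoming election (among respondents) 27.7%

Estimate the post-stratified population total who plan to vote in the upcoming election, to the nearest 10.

Each cell contributes its population count × the respondent rate:
  <50 beds: 1,000 × 48% = 480
  50–199 beds: 7,700 × 60.1% = 4627.7
  200+ beds: 1,300 × 27.7% = 360.1
Estimated total = 5467.8 → 5,470.

5,470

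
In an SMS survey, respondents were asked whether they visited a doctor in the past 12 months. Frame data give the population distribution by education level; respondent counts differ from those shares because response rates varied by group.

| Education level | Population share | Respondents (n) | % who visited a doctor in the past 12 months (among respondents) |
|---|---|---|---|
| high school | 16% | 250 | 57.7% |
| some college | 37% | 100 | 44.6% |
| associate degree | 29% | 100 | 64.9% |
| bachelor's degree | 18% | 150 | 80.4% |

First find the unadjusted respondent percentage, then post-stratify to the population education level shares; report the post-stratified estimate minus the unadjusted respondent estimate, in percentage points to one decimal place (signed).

-3.4 percentage points

Unadjusted (pooled respondent) estimate weights by respondent counts:
  (250/600)×57.7 + (100/600)×44.6 + (100/600)×64.9 + (150/600)×80.4 = 62.3917%
Reweighting by population education level shares:
  0.16×57.7 + 0.37×44.6 + 0.29×64.9 + 0.18×80.4 = 59.027%
Difference = 59.027 − 62.3917 = -3.3647 pp.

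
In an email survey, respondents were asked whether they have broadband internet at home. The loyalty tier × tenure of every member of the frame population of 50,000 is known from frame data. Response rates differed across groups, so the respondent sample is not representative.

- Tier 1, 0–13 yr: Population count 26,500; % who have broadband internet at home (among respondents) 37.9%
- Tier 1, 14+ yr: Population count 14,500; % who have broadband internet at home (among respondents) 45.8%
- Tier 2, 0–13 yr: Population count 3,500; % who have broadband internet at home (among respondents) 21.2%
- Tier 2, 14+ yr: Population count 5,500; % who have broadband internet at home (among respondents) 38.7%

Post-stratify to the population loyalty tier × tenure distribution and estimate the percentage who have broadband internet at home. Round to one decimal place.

39.1%

Post-stratification weights by population share, not respondent share:
  Tier 1, 0–13 yr: (26,500/50,000) × 37.9 = 20.087
  Tier 1, 14+ yr: (14,500/50,000) × 45.8 = 13.282
  Tier 2, 0–13 yr: (3,500/50,000) × 21.2 = 1.484
  Tier 2, 14+ yr: (5,500/50,000) × 38.7 = 4.257
Post-stratified estimate = 39.11 → 39.1%.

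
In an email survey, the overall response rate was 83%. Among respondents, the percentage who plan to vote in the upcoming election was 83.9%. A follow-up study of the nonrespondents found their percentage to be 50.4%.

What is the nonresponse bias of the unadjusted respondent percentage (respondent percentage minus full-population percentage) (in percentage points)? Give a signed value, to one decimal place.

+5.7 percentage points

Nonresponse fraction = 1 − 0.83 = 0.17.
Bias = (nonresponse fraction) × (respondent percentage − nonrespondent percentage)
     = 0.17 × (83.9 − 50.4) = 0.17 × 33.5 = 5.695.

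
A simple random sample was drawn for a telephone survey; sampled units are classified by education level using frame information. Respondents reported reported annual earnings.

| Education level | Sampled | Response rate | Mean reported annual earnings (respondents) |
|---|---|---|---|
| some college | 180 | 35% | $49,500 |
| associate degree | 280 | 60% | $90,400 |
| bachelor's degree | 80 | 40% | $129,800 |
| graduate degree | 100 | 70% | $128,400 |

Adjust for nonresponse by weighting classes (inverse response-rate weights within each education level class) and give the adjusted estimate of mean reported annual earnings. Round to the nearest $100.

With weight = n_sampled/n_responded per class, the weighted class total is n_sampled:
  some college: 180 × 49,500 = 8,910,000
  associate degree: 280 × 90,400 = 25,312,000
  bachelor's degree: 80 × 129,800 = 10,384,000
  graduate degree: 100 × 128,400 = 12,840,000
Adjusted estimate = 57,446,000 / 640 = 89759.4 → $89,800.

$89,800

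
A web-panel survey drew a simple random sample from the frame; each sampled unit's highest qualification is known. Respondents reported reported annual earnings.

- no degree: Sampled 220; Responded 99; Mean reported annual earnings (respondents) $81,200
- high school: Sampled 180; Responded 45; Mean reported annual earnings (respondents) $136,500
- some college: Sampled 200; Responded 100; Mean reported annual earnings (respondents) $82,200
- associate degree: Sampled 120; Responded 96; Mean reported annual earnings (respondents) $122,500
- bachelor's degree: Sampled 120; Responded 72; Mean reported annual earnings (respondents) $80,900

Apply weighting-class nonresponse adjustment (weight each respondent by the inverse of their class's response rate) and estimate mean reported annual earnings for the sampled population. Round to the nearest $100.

$99,100

Response rates by class: no degree 99/220 = 45%, high school 45/180 = 25%, some college 100/200 = 50%, associate degree 96/120 = 80%, bachelor's degree 72/120 = 60%.
Weighting each respondent by the inverse class response rate inflates each class back to its sampled size, so the class weight is n_sampled:
  no degree: 220 × 81,200 = 17,864,000
  high school: 180 × 136,500 = 24,570,000
  some college: 200 × 82,200 = 16,440,000
  associate degree: 120 × 122,500 = 14,700,000
  bachelor's degree: 120 × 80,900 = 9,708,000
Adjusted estimate = 83,282,000 / 840 = 99145.2 → $99,100.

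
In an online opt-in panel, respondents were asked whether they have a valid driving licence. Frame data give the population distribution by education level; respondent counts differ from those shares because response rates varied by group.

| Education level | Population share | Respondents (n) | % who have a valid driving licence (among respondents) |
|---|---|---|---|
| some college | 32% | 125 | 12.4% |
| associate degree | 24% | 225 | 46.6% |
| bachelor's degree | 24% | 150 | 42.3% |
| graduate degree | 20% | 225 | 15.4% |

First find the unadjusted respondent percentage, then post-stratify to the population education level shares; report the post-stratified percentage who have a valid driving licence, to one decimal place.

Without adjustment, the pooled respondent share is:
  (125/725)×12.4 + (225/725)×46.6 + (150/725)×42.3 + (225/725)×15.4 = 30.131%
Reweighting by population education level shares:
  0.32×12.4 + 0.24×46.6 + 0.24×42.3 + 0.2×15.4 = 28.384%

28.4%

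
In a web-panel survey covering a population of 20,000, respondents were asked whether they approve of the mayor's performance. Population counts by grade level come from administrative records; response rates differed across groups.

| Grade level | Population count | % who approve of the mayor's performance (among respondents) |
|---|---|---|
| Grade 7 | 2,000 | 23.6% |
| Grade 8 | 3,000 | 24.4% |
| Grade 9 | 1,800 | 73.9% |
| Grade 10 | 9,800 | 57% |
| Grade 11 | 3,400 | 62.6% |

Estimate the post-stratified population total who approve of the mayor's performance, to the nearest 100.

Each cell contributes its population count × the respondent rate:
  Grade 7: 2,000 × 23.6% = 472
  Grade 8: 3,000 × 24.4% = 732
  Grade 9: 1,800 × 73.9% = 1330.2
  Grade 10: 9,800 × 57% = 5586
  Grade 11: 3,400 × 62.6% = 2128.4
Estimated total = 10248.6 → 10,200.

10,200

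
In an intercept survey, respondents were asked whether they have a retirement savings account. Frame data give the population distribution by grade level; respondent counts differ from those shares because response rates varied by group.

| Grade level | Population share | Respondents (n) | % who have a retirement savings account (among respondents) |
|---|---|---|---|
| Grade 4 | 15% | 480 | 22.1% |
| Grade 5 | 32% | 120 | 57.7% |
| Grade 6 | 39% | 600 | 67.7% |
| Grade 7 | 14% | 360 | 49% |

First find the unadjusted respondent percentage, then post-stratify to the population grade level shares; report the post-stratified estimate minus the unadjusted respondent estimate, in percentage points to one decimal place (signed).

Naive respondent-only estimate (weights = respondent counts):
  (480/1560)×22.1 + (120/1560)×57.7 + (600/1560)×67.7 + (360/1560)×49 = 48.5846%
Post-stratifying to population shares instead:
  0.15×22.1 + 0.32×57.7 + 0.39×67.7 + 0.14×49 = 55.042%
Difference = 55.042 − 48.5846 = 6.4574 pp.

+6.5 percentage points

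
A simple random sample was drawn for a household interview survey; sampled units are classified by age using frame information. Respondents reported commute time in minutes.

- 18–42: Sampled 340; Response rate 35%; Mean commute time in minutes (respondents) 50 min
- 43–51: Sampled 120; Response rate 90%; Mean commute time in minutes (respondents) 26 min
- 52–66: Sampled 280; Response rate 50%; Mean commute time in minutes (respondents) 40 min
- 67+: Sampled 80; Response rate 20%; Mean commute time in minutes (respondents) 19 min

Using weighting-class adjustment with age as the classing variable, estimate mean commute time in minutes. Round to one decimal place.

With weight = n_sampled/n_responded per class, the weighted class total is n_sampled:
  18–42: 340 × 50 = 17,000
  43–51: 120 × 26 = 3120
  52–66: 280 × 40 = 11,200
  67+: 80 × 19 = 1520
Adjusted estimate = 32,840 / 820 = 40.0488 → 40.0.

40.0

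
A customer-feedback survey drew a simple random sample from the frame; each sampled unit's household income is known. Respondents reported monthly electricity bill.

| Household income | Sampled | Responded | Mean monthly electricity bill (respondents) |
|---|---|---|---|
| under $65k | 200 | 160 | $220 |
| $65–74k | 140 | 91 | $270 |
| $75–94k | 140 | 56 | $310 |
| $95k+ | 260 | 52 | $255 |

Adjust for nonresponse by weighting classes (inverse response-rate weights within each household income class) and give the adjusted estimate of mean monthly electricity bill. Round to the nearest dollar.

$259

Response rates by class: under $65k 160/200 = 80%, $65–74k 91/140 = 65%, $75–94k 56/140 = 40%, $95k+ 52/260 = 20%.
Each respondent's weight = sampled/responded in their class; summing within a class gives n_sampled, so:
  under $65k: 200 × 220 = 44,000
  $65–74k: 140 × 270 = 37,800
  $75–94k: 140 × 310 = 43,400
  $95k+: 260 × 255 = 66,300
Adjusted estimate = 191,500 / 740 = 258.784 → $259.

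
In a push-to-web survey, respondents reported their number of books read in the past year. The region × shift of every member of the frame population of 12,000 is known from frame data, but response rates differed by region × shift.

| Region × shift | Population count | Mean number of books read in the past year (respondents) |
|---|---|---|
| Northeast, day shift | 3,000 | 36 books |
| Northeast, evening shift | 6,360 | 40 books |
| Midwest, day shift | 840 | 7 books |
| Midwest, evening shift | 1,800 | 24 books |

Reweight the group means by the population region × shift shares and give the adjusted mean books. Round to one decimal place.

Reweight to the known region × shift distribution:
  Northeast, day shift: (3,000/12,000) × 36 = 9
  Northeast, evening shift: (6,360/12,000) × 40 = 21.2
  Midwest, day shift: (840/12,000) × 7 = 0.49
  Midwest, evening shift: (1,800/12,000) × 24 = 3.6
Post-stratified estimate = 34.29 → 34.3.

34.3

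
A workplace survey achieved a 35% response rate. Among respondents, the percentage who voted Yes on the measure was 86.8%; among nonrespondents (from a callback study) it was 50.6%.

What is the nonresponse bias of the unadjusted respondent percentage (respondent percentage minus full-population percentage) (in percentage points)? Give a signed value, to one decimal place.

+23.5 percentage points

Nonresponse fraction = 1 − 0.35 = 0.65.
Bias = (nonresponse fraction) × (respondent percentage − nonrespondent percentage)
     = 0.65 × (86.8 − 50.6) = 0.65 × 36.2 = 23.53.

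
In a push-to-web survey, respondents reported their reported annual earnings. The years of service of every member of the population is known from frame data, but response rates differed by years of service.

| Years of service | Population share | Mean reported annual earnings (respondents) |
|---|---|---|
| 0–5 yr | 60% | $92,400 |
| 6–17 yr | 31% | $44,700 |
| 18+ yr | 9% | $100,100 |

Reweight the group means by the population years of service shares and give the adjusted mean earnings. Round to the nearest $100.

Weight each group's respondent value by its population share:
  0–5 yr: 0.6 × 92,400 = 55,440
  6–17 yr: 0.31 × 44,700 = 13,857
  18+ yr: 0.09 × 100,100 = 9009
Post-stratified estimate = 78,306 → $78,300.

$78,300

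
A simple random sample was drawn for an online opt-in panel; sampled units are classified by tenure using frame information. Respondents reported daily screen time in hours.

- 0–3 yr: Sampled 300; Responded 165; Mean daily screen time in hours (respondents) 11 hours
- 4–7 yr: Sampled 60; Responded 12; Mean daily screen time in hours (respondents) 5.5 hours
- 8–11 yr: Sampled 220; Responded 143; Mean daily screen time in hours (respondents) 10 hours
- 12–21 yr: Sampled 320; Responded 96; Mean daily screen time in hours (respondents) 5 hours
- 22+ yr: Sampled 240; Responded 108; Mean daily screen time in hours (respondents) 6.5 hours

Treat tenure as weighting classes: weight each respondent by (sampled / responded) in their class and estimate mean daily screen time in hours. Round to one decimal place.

Class response rates: 0–3 yr 165/300 = 55%, 4–7 yr 12/60 = 20%, 8–11 yr 143/220 = 65%, 12–21 yr 96/320 = 30%, 22+ yr 108/240 = 45%.
Each respondent's weight = sampled/responded in their class; summing within a class gives n_sampled, so:
  0–3 yr: 300 × 11 = 3300
  4–7 yr: 60 × 5.5 = 330
  8–11 yr: 220 × 10 = 2200
  12–21 yr: 320 × 5 = 1600
  22+ yr: 240 × 6.5 = 1560
Adjusted estimate = 8990 / 1,140 = 7.88596 → 7.9.

7.9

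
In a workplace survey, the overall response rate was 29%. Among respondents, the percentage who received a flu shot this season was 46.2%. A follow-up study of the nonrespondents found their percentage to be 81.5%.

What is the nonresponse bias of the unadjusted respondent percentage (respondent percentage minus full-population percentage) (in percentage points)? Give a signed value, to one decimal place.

Nonresponse fraction = 1 − 0.29 = 0.71.
Bias = (nonresponse fraction) × (respondent percentage − nonrespondent percentage)
     = 0.71 × (46.2 − 81.5) = 0.71 × -35.3 = -25.063.

-25.1 percentage points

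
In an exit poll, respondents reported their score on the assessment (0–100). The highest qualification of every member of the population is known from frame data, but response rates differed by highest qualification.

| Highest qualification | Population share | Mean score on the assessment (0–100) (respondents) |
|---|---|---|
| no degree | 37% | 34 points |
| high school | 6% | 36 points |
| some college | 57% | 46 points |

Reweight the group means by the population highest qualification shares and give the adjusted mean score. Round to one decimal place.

Weight each group's respondent value by its population share:
  no degree: 0.37 × 34 = 12.58
  high school: 0.06 × 36 = 2.16
  some college: 0.57 × 46 = 26.22
Post-stratified estimate = 40.96 → 41.0.

41.0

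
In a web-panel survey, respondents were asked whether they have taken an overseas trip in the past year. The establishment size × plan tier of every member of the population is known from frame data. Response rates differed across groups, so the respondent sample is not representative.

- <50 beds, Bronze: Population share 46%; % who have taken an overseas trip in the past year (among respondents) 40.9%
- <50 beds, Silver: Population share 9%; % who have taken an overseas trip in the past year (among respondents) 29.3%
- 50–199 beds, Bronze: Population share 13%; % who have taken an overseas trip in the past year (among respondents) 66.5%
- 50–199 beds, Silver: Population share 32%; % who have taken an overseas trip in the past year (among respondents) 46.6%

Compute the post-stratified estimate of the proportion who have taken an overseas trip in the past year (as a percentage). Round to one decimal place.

45.0%

Weight each group's respondent value by its population share:
  <50 beds, Bronze: 0.46 × 40.9 = 18.814
  <50 beds, Silver: 0.09 × 29.3 = 2.637
  50–199 beds, Bronze: 0.13 × 66.5 = 8.645
  50–199 beds, Silver: 0.32 × 46.6 = 14.912
Post-stratified estimate = 45.008 → 45.0%.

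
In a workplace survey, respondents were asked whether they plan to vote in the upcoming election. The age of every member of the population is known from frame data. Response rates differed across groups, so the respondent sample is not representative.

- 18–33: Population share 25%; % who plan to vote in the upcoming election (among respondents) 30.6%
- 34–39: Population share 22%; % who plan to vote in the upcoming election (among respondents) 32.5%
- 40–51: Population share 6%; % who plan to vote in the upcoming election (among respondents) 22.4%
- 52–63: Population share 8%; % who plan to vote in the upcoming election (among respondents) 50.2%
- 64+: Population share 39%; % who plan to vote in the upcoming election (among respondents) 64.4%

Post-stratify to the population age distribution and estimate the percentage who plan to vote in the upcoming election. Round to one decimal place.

Post-stratification weights by population share, not respondent share:
  18–33: 0.25 × 30.6 = 7.65
  34–39: 0.22 × 32.5 = 7.15
  40–51: 0.06 × 22.4 = 1.344
  52–63: 0.08 × 50.2 = 4.016
  64+: 0.39 × 64.4 = 25.116
Post-stratified estimate = 45.276 → 45.3%.

45.3%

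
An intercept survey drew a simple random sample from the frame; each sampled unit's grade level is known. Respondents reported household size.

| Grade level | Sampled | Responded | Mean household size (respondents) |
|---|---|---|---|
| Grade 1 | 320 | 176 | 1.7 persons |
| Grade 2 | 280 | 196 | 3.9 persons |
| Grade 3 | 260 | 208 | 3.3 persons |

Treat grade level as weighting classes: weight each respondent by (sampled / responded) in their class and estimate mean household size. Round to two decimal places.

2.90

Class response rates: Grade 1 176/320 = 55%, Grade 2 196/280 = 70%, Grade 3 208/260 = 80%.
Each respondent's weight = sampled/responded in their class; summing within a class gives n_sampled, so:
  Grade 1: 320 × 1.7 = 544
  Grade 2: 280 × 3.9 = 1092
  Grade 3: 260 × 3.3 = 858
Adjusted estimate = 2494 / 860 = 2.9 → 2.90.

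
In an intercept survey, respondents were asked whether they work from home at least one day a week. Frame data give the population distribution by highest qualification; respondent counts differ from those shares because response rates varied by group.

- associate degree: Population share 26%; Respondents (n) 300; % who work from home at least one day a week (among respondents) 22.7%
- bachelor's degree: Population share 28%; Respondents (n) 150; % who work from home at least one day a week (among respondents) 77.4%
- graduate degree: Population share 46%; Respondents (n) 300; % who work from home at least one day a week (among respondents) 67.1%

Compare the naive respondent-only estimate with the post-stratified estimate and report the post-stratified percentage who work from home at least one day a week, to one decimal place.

Without adjustment, the pooled respondent share is:
  (300/750)×22.7 + (150/750)×77.4 + (300/750)×67.1 = 51.4%
Reweighting by population highest qualification shares:
  0.26×22.7 + 0.28×77.4 + 0.46×67.1 = 58.44%

58.4%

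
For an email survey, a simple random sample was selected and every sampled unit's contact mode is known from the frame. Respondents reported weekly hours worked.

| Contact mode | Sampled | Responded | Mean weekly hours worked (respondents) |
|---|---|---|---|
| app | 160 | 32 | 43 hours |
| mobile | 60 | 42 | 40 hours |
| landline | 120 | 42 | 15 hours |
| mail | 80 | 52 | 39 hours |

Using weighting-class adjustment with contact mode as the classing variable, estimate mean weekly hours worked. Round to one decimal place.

Response rates by class: app 32/160 = 20%, mobile 42/60 = 70%, landline 42/120 = 35%, mail 52/80 = 65%.
With weight = n_sampled/n_responded per class, the weighted class total is n_sampled:
  app: 160 × 43 = 6880
  mobile: 60 × 40 = 2400
  landline: 120 × 15 = 1800
  mail: 80 × 39 = 3120
Adjusted estimate = 14,200 / 420 = 33.8095 → 33.8.

33.8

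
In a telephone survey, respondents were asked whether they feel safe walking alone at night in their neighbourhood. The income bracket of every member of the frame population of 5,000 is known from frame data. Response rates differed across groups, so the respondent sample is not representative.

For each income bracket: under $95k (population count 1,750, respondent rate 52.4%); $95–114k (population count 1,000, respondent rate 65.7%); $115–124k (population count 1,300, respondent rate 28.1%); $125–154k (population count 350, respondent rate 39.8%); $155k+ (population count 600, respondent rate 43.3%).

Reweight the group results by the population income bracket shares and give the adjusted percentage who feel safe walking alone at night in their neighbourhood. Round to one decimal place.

Reweight to the known income bracket distribution:
  under $95k: (1,750/5,000) × 52.4 = 18.34
  $95–114k: (1,000/5,000) × 65.7 = 13.14
  $115–124k: (1,300/5,000) × 28.1 = 7.306
  $125–154k: (350/5,000) × 39.8 = 2.786
  $155k+: (600/5,000) × 43.3 = 5.196
Post-stratified estimate = 46.768 → 46.8%.

46.8%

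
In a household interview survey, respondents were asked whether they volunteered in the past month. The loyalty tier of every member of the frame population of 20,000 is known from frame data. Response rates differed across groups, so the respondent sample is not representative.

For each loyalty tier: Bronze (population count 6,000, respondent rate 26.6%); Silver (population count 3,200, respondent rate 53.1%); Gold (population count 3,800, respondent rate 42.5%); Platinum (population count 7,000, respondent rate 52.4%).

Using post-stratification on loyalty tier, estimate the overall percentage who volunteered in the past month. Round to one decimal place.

Reweight to the known loyalty tier distribution:
  Bronze: (6,000/20,000) × 26.6 = 7.98
  Silver: (3,200/20,000) × 53.1 = 8.496
  Gold: (3,800/20,000) × 42.5 = 8.075
  Platinum: (7,000/20,000) × 52.4 = 18.34
Post-stratified estimate = 42.891 → 42.9%.

42.9%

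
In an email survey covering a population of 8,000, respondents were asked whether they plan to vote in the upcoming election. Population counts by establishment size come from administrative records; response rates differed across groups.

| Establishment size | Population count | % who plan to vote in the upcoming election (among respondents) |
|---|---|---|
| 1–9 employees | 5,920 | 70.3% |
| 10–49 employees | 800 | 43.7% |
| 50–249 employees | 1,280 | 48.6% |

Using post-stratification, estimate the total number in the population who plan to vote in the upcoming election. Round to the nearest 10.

5,130

Estimated count per cell = population count × respondent percentage:
  1–9 employees: 5,920 × 70.3% = 4161.76
  10–49 employees: 800 × 43.7% = 349.6
  50–249 employees: 1,280 × 48.6% = 622.08
Estimated total = 5133.44 → 5,130.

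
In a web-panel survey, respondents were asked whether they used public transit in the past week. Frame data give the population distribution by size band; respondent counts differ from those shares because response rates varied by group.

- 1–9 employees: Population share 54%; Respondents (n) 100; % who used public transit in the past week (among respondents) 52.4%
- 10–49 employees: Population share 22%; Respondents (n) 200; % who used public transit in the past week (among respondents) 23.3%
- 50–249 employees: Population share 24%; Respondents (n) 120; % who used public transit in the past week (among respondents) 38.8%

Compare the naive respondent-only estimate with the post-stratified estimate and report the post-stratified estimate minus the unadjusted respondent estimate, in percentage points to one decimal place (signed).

Without adjustment, the pooled respondent share is:
  (100/420)×52.4 + (200/420)×23.3 + (120/420)×38.8 = 34.6571%
Reweighting by population size band shares:
  0.54×52.4 + 0.22×23.3 + 0.24×38.8 = 42.734%
Difference = 42.734 − 34.6571 = 8.0769 pp.

+8.1 percentage points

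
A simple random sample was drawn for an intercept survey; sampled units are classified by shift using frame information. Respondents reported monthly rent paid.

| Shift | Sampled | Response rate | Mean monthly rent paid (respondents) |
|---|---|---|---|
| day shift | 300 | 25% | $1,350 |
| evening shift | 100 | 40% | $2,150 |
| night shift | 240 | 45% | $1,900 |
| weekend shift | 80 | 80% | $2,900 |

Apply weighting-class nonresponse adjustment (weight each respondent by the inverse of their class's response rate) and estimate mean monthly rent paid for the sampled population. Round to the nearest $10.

With weight = n_sampled/n_responded per class, the weighted class total is n_sampled:
  day shift: 300 × 1350 = 405,000
  evening shift: 100 × 2150 = 215,000
  night shift: 240 × 1900 = 456,000
  weekend shift: 80 × 2900 = 232,000
Adjusted estimate = 1,308,000 / 720 = 1816.67 → $1,820.

$1,820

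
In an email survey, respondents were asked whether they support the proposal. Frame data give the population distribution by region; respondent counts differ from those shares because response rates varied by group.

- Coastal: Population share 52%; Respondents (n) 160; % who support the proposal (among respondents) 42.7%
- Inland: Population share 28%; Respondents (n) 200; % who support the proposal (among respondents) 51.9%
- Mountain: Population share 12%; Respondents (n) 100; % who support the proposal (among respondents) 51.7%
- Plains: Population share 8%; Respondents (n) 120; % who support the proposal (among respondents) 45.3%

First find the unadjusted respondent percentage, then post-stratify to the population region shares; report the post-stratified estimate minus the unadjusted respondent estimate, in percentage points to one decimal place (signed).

Without adjustment, the pooled respondent share is:
  (160/580)×42.7 + (200/580)×51.9 + (100/580)×51.7 + (120/580)×45.3 = 47.9621%
Post-stratified estimate weights by population shares:
  0.52×42.7 + 0.28×51.9 + 0.12×51.7 + 0.08×45.3 = 46.564%
Difference = 46.564 − 47.9621 = -1.3981 pp.

-1.4 percentage points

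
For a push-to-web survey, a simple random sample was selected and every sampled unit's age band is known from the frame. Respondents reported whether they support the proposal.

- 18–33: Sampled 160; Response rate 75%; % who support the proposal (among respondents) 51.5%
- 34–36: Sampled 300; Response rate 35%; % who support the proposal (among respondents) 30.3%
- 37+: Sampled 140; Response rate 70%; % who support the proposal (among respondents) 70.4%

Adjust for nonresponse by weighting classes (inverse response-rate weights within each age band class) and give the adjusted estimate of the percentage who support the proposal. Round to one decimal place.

With weight = n_sampled/n_responded per class, the weighted class total is n_sampled:
  18–33: 160 × 51.5 = 8240
  34–36: 300 × 30.3 = 9090
  37+: 140 × 70.4 = 9856
Adjusted estimate = 27,186 / 600 = 45.31 → 45.3%.

45.3%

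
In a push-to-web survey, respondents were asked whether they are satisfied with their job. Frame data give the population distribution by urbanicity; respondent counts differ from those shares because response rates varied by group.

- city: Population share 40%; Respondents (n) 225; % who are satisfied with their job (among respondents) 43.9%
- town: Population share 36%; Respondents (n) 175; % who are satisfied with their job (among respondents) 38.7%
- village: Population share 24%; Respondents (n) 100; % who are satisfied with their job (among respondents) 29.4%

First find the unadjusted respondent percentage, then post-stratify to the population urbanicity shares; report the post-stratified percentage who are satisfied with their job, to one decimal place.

Without adjustment, the pooled respondent share is:
  (225/500)×43.9 + (175/500)×38.7 + (100/500)×29.4 = 39.18%
Post-stratifying to population shares instead:
  0.4×43.9 + 0.36×38.7 + 0.24×29.4 = 38.548%

38.5%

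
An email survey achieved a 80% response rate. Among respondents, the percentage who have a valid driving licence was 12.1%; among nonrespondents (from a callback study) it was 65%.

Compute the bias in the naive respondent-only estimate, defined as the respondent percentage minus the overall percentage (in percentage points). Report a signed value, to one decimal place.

-10.6 percentage points

Nonresponse fraction = 1 − 0.8 = 0.2.
Bias = (nonresponse fraction) × (respondent percentage − nonrespondent percentage)
     = 0.2 × (12.1 − 65) = 0.2 × -52.9 = -10.58.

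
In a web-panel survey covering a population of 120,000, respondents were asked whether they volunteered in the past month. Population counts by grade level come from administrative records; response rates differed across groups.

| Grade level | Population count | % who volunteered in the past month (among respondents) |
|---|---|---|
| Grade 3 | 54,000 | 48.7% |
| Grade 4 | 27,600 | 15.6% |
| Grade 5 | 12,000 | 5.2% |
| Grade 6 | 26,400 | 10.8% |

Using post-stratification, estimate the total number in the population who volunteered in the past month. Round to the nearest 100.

Apply each group's respondent rate to its population count:
  Grade 3: 54,000 × 48.7% = 26,298
  Grade 4: 27,600 × 15.6% = 4305.6
  Grade 5: 12,000 × 5.2% = 624
  Grade 6: 26,400 × 10.8% = 2851.2
Estimated total = 34078.8 → 34,100.

34,100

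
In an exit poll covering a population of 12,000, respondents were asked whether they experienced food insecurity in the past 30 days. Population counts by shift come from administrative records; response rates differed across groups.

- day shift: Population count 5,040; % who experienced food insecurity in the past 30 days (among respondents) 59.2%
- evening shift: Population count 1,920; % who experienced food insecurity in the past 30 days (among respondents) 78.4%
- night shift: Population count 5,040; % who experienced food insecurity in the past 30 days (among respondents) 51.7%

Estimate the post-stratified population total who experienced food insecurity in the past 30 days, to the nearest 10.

7,090

Apply each group's respondent rate to its population count:
  day shift: 5,040 × 59.2% = 2983.68
  evening shift: 1,920 × 78.4% = 1505.28
  night shift: 5,040 × 51.7% = 2605.68
Estimated total = 7094.64 → 7,090.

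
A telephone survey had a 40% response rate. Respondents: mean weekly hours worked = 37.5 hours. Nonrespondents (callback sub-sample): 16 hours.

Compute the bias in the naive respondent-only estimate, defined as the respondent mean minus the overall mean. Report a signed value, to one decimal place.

Nonresponse fraction = 1 − 0.4 = 0.6.
Bias = (nonresponse fraction) × (respondent mean − nonrespondent mean)
     = 0.6 × (37.5 − 16) = 0.6 × 21.5 = 12.9.

+12.9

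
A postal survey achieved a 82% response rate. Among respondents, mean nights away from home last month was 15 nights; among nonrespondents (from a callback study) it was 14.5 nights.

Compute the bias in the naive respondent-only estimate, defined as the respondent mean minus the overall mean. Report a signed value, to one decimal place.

+0.1

Nonresponse fraction = 1 − 0.82 = 0.18.
Bias = (nonresponse fraction) × (respondent mean − nonrespondent mean)
     = 0.18 × (15 − 14.5) = 0.18 × 0.5 = 0.09.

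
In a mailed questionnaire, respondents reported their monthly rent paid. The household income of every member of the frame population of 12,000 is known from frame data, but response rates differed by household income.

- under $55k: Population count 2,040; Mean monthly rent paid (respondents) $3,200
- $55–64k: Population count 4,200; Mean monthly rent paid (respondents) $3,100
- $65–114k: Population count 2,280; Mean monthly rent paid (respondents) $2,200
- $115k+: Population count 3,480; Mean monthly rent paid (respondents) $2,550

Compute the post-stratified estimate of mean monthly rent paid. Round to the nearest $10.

$2,790

Reweight to the known household income distribution:
  under $55k: (2,040/12,000) × 3200 = 544
  $55–64k: (4,200/12,000) × 3100 = 1085
  $65–114k: (2,280/12,000) × 2200 = 418
  $115k+: (3,480/12,000) × 2550 = 739.5
Post-stratified estimate = 2786.5 → $2,790.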